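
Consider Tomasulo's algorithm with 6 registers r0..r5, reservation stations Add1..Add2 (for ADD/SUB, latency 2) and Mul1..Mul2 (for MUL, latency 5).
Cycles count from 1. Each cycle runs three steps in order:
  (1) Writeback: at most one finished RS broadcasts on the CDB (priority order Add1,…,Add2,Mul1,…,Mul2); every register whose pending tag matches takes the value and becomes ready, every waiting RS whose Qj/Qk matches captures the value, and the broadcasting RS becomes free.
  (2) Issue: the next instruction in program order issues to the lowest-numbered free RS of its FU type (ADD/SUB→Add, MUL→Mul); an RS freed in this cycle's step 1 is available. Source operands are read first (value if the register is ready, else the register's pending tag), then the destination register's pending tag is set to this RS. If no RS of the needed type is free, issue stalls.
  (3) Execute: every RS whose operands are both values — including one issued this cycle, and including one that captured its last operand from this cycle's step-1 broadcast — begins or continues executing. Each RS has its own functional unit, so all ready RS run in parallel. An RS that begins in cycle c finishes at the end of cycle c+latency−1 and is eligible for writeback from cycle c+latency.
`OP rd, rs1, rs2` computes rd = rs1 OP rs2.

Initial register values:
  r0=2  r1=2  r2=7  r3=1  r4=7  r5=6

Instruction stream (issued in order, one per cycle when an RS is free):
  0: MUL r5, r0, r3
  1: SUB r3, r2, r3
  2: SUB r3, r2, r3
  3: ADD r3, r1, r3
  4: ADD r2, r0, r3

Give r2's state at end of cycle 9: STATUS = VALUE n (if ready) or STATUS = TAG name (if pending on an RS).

STATUS = TAG Add2

  c1: issue MUL r5<-Mul1  regs: r0:2,r1:2,r2:7,r3:1,r4:7,r5:Mul1
  c2: issue SUB r3<-Add1  regs: r0:2,r1:2,r2:7,r3:Add1,r4:7,r5:Mul1
  c3: issue SUB r3<-Add2  regs: r0:2,r1:2,r2:7,r3:Add2,r4:7,r5:Mul1
  c4: CDB Add1=6; issue ADD r3<-Add1  regs: r0:2,r1:2,r2:7,r3:Add1,r4:7,r5:Mul1
  c5: stall  regs: r0:2,r1:2,r2:7,r3:Add1,r4:7,r5:Mul1
  c6: CDB Add2=1; issue ADD r2<-Add2  regs: r0:2,r1:2,r2:Add2,r3:Add1,r4:7,r5:Mul1
  c7: CDB Mul1=2  regs: r0:2,r1:2,r2:Add2,r3:Add1,r4:7,r5:2
  c8: CDB Add1=3  regs: r0:2,r1:2,r2:Add2,r3:3,r4:7,r5:2
  c9: -  regs: r0:2,r1:2,r2:Add2,r3:3,r4:7,r5:2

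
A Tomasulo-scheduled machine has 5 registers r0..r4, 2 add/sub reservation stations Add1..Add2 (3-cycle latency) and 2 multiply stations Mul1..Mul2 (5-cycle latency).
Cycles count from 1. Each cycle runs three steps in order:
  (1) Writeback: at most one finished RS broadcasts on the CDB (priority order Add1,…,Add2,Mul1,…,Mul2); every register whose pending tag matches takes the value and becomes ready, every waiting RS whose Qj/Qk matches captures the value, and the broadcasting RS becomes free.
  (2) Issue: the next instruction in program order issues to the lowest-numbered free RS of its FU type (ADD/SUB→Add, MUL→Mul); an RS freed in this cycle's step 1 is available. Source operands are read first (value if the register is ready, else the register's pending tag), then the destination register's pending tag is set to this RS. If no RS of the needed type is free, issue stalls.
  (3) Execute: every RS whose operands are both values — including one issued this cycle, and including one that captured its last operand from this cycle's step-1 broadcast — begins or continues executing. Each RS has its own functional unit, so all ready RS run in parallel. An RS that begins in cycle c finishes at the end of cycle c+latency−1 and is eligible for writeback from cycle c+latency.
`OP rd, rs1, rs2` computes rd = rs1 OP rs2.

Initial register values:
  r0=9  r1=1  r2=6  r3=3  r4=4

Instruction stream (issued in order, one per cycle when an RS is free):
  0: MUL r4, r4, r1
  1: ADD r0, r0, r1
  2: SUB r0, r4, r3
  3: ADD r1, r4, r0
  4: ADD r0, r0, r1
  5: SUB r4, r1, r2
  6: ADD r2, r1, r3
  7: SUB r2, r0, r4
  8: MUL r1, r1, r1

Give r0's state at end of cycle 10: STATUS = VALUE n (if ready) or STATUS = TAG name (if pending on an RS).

STATUS = TAG Add2

c1: issue MUL r4<-Mul1 | r0:9,r1:1,r2:6,r3:3,r4:Mul1
c2: issue ADD r0<-Add1 | r0:Add1,r1:1,r2:6,r3:3,r4:Mul1
c3: issue SUB r0<-Add2 | r0:Add2,r1:1,r2:6,r3:3,r4:Mul1
c4: stall | r0:Add2,r1:1,r2:6,r3:3,r4:Mul1
c5: CDB Add1=10; issue ADD r1<-Add1 | r0:Add2,r1:Add1,r2:6,r3:3,r4:Mul1
c6: CDB Mul1=4; stall | r0:Add2,r1:Add1,r2:6,r3:3,r4:4
c7: stall | r0:Add2,r1:Add1,r2:6,r3:3,r4:4
c8: stall | r0:Add2,r1:Add1,r2:6,r3:3,r4:4
c9: CDB Add2=1; issue ADD r0<-Add2 | r0:Add2,r1:Add1,r2:6,r3:3,r4:4
c10: stall | r0:Add2,r1:Add1,r2:6,r3:3,r4:4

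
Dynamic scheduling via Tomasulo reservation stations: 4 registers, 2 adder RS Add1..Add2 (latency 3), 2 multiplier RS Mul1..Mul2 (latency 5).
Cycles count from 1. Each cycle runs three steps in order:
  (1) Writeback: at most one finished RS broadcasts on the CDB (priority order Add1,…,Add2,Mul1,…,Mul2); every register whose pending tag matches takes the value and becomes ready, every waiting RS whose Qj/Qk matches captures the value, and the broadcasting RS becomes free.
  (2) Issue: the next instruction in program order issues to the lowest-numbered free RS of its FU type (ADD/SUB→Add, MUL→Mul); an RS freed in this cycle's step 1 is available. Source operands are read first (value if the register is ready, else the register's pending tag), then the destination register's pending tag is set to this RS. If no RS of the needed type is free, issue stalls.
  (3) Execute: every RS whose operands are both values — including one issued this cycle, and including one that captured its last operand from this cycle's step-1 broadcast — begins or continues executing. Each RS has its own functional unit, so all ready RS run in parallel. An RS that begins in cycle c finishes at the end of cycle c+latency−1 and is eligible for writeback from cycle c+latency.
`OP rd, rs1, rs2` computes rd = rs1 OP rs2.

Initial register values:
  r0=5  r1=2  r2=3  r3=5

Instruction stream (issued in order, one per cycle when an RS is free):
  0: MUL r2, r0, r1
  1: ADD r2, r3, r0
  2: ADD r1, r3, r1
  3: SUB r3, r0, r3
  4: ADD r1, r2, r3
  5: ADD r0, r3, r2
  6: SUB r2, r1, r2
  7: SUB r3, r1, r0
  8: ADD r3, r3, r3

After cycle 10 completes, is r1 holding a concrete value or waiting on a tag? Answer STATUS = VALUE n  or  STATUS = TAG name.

c1: issue MUL r2<-Mul1 | r0:5,r1:2,r2:Mul1,r3:5
c2: issue ADD r2<-Add1 | r0:5,r1:2,r2:Add1,r3:5
c3: issue ADD r1<-Add2 | r0:5,r1:Add2,r2:Add1,r3:5
c4: stall | r0:5,r1:Add2,r2:Add1,r3:5
c5: CDB Add1=10; issue SUB r3<-Add1 | r0:5,r1:Add2,r2:10,r3:Add1
c6: CDB Add2=7; issue ADD r1<-Add2 | r0:5,r1:Add2,r2:10,r3:Add1
c7: CDB Mul1=10; stall | r0:5,r1:Add2,r2:10,r3:Add1
c8: CDB Add1=0; issue ADD r0<-Add1 | r0:Add1,r1:Add2,r2:10,r3:0
c9: stall | r0:Add1,r1:Add2,r2:10,r3:0
c10: stall | r0:Add1,r1:Add2,r2:10,r3:0

STATUS = TAG Add2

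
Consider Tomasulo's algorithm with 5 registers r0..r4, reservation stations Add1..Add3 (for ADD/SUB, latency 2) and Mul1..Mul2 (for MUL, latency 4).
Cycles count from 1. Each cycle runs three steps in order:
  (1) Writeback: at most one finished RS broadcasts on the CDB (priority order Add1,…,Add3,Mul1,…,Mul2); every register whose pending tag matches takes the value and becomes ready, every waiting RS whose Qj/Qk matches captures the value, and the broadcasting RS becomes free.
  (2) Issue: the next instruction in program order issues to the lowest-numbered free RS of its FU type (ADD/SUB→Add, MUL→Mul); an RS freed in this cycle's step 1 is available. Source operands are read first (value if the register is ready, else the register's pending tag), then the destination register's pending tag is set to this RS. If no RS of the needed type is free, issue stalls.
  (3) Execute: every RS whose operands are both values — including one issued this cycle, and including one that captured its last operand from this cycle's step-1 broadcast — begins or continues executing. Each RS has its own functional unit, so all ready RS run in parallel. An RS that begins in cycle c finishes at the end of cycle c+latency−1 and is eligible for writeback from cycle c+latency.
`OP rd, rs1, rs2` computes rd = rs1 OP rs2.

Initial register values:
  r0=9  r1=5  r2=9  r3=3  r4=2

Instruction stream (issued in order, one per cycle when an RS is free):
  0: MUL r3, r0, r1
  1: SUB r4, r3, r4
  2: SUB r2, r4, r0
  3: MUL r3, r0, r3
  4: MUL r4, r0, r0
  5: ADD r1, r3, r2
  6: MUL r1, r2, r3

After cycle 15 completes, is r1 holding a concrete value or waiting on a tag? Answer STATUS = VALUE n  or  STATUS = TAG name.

STATUS = VALUE 13770

cycle 1: issue MUL r3<-Mul1 // r0:9,r1:5,r2:9,r3:Mul1,r4:2
cycle 2: issue SUB r4<-Add1 // r0:9,r1:5,r2:9,r3:Mul1,r4:Add1
cycle 3: issue SUB r2<-Add2 // r0:9,r1:5,r2:Add2,r3:Mul1,r4:Add1
cycle 4: issue MUL r3<-Mul2 // r0:9,r1:5,r2:Add2,r3:Mul2,r4:Add1
cycle 5: CDB Mul1=45; issue MUL r4<-Mul1 // r0:9,r1:5,r2:Add2,r3:Mul2,r4:Mul1
cycle 6: issue ADD r1<-Add3 // r0:9,r1:Add3,r2:Add2,r3:Mul2,r4:Mul1
cycle 7: CDB Add1=43; stall // r0:9,r1:Add3,r2:Add2,r3:Mul2,r4:Mul1
cycle 8: stall // r0:9,r1:Add3,r2:Add2,r3:Mul2,r4:Mul1
cycle 9: CDB Add2=34; stall // r0:9,r1:Add3,r2:34,r3:Mul2,r4:Mul1
cycle 10: CDB Mul1=81; issue MUL r1<-Mul1 // r0:9,r1:Mul1,r2:34,r3:Mul2,r4:81
cycle 11: CDB Mul2=405 // r0:9,r1:Mul1,r2:34,r3:405,r4:81
cycle 12: - // r0:9,r1:Mul1,r2:34,r3:405,r4:81
cycle 13: CDB Add3=439 // r0:9,r1:Mul1,r2:34,r3:405,r4:81
cycle 14: - // r0:9,r1:Mul1,r2:34,r3:405,r4:81
cycle 15: CDB Mul1=13770 // r0:9,r1:13770,r2:34,r3:405,r4:81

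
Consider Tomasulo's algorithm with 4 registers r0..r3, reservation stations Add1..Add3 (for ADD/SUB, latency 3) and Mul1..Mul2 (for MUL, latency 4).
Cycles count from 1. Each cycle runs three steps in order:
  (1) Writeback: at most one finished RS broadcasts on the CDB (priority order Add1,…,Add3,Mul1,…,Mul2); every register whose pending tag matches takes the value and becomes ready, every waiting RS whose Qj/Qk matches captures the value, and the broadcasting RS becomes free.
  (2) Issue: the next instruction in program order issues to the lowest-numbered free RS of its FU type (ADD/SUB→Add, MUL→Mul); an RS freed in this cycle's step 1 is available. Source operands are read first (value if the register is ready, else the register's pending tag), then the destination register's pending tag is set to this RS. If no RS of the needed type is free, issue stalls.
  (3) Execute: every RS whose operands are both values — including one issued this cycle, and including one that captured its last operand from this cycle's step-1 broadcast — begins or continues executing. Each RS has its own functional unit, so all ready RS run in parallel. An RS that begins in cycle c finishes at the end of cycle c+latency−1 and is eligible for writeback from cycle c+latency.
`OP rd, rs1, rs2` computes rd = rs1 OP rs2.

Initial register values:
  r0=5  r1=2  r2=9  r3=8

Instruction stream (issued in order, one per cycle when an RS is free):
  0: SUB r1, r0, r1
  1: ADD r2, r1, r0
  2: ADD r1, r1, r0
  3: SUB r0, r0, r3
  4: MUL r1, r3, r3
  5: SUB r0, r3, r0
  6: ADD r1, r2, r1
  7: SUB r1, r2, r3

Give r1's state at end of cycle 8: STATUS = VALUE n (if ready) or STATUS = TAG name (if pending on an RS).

cycle 1: issue SUB r1<-Add1 // r0:5,r1:Add1,r2:9,r3:8
cycle 2: issue ADD r2<-Add2 // r0:5,r1:Add1,r2:Add2,r3:8
cycle 3: issue ADD r1<-Add3 // r0:5,r1:Add3,r2:Add2,r3:8
cycle 4: CDB Add1=3; issue SUB r0<-Add1 // r0:Add1,r1:Add3,r2:Add2,r3:8
cycle 5: issue MUL r1<-Mul1 // r0:Add1,r1:Mul1,r2:Add2,r3:8
cycle 6: stall // r0:Add1,r1:Mul1,r2:Add2,r3:8
cycle 7: CDB Add1=-3; issue SUB r0<-Add1 // r0:Add1,r1:Mul1,r2:Add2,r3:8
cycle 8: CDB Add2=8; issue ADD r1<-Add2 // r0:Add1,r1:Add2,r2:8,r3:8

STATUS = TAG Add2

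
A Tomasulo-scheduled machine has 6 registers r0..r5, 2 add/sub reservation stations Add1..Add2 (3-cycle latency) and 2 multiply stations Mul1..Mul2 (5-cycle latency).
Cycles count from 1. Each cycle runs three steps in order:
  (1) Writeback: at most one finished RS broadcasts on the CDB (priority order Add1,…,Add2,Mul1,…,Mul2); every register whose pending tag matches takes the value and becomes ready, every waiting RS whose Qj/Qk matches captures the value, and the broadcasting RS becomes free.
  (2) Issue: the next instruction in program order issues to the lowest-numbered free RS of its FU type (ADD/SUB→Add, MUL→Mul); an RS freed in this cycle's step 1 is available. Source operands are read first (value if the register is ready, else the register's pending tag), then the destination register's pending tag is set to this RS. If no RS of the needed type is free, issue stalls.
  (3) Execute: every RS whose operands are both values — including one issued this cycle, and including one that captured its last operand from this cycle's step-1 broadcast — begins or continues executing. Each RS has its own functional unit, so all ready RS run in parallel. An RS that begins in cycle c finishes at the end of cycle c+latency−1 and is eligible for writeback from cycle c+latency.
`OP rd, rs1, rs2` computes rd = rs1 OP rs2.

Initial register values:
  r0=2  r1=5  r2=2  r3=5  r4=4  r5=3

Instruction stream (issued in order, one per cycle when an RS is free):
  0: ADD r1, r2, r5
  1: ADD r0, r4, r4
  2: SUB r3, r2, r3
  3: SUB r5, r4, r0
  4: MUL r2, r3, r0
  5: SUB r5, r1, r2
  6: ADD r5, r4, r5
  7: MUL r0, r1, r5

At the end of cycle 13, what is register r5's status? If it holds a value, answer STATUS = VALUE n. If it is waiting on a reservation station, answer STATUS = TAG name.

  c1: issue ADD r1<-Add1  regs: r0:2,r1:Add1,r2:2,r3:5,r4:4,r5:3
  c2: issue ADD r0<-Add2  regs: r0:Add2,r1:Add1,r2:2,r3:5,r4:4,r5:3
  c3: stall  regs: r0:Add2,r1:Add1,r2:2,r3:5,r4:4,r5:3
  c4: CDB Add1=5; issue SUB r3<-Add1  regs: r0:Add2,r1:5,r2:2,r3:Add1,r4:4,r5:3
  c5: CDB Add2=8; issue SUB r5<-Add2  regs: r0:8,r1:5,r2:2,r3:Add1,r4:4,r5:Add2
  c6: issue MUL r2<-Mul1  regs: r0:8,r1:5,r2:Mul1,r3:Add1,r4:4,r5:Add2
  c7: CDB Add1=-3; issue SUB r5<-Add1  regs: r0:8,r1:5,r2:Mul1,r3:-3,r4:4,r5:Add1
  c8: CDB Add2=-4; issue ADD r5<-Add2  regs: r0:8,r1:5,r2:Mul1,r3:-3,r4:4,r5:Add2
  c9: issue MUL r0<-Mul2  regs: r0:Mul2,r1:5,r2:Mul1,r3:-3,r4:4,r5:Add2
  c10: -  regs: r0:Mul2,r1:5,r2:Mul1,r3:-3,r4:4,r5:Add2
  c11: -  regs: r0:Mul2,r1:5,r2:Mul1,r3:-3,r4:4,r5:Add2
  c12: CDB Mul1=-24  regs: r0:Mul2,r1:5,r2:-24,r3:-3,r4:4,r5:Add2
  c13: -  regs: r0:Mul2,r1:5,r2:-24,r3:-3,r4:4,r5:Add2

STATUS = TAG Add2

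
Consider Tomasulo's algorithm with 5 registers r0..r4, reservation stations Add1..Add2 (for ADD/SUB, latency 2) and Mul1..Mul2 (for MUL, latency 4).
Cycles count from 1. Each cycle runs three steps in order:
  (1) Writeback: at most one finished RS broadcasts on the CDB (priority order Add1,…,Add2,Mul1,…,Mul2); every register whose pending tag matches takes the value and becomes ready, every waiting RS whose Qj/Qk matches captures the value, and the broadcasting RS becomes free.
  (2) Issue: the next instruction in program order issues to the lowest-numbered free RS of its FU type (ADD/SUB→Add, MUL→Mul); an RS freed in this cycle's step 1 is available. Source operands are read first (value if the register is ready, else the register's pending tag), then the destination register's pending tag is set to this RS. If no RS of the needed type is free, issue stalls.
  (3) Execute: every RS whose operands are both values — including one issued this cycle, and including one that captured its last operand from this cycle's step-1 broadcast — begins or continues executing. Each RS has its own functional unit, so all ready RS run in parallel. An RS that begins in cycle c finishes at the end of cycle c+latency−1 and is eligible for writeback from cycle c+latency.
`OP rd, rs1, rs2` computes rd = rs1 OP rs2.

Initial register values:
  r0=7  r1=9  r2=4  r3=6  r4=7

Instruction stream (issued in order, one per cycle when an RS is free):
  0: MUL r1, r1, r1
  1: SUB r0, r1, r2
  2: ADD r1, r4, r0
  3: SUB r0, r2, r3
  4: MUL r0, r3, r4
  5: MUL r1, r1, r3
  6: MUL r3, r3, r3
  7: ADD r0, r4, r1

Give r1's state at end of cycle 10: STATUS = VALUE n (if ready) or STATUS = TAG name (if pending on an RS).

  c1: issue MUL r1<-Mul1  regs: r0:7,r1:Mul1,r2:4,r3:6,r4:7
  c2: issue SUB r0<-Add1  regs: r0:Add1,r1:Mul1,r2:4,r3:6,r4:7
  c3: issue ADD r1<-Add2  regs: r0:Add1,r1:Add2,r2:4,r3:6,r4:7
  c4: stall  regs: r0:Add1,r1:Add2,r2:4,r3:6,r4:7
  c5: CDB Mul1=81; stall  regs: r0:Add1,r1:Add2,r2:4,r3:6,r4:7
  c6: stall  regs: r0:Add1,r1:Add2,r2:4,r3:6,r4:7
  c7: CDB Add1=77; issue SUB r0<-Add1  regs: r0:Add1,r1:Add2,r2:4,r3:6,r4:7
  c8: issue MUL r0<-Mul1  regs: r0:Mul1,r1:Add2,r2:4,r3:6,r4:7
  c9: CDB Add1=-2; issue MUL r1<-Mul2  regs: r0:Mul1,r1:Mul2,r2:4,r3:6,r4:7
  c10: CDB Add2=84; stall  regs: r0:Mul1,r1:Mul2,r2:4,r3:6,r4:7

STATUS = TAG Mul2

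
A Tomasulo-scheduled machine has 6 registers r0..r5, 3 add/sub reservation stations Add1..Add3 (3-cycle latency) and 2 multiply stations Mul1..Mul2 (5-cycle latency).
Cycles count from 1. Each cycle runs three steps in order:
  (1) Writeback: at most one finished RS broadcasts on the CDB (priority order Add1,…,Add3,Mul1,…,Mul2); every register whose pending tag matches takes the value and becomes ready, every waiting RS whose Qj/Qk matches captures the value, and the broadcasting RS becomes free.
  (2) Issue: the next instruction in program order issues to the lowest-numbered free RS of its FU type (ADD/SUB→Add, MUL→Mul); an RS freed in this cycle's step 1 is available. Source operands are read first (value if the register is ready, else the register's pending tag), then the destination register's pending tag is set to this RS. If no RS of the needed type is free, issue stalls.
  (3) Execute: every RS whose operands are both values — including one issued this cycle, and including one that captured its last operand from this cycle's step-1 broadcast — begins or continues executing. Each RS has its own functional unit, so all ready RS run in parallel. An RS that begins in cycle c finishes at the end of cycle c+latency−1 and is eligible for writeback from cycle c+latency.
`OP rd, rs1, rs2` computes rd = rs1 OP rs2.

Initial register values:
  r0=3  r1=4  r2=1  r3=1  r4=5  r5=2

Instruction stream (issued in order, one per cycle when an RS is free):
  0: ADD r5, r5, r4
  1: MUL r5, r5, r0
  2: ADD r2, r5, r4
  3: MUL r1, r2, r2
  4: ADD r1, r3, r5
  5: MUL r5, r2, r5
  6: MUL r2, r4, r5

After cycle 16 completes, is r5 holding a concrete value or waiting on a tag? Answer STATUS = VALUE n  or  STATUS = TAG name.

c1: issue ADD r5<-Add1 | r0:3,r1:4,r2:1,r3:1,r4:5,r5:Add1
c2: issue MUL r5<-Mul1 | r0:3,r1:4,r2:1,r3:1,r4:5,r5:Mul1
c3: issue ADD r2<-Add2 | r0:3,r1:4,r2:Add2,r3:1,r4:5,r5:Mul1
c4: CDB Add1=7; issue MUL r1<-Mul2 | r0:3,r1:Mul2,r2:Add2,r3:1,r4:5,r5:Mul1
c5: issue ADD r1<-Add1 | r0:3,r1:Add1,r2:Add2,r3:1,r4:5,r5:Mul1
c6: stall | r0:3,r1:Add1,r2:Add2,r3:1,r4:5,r5:Mul1
c7: stall | r0:3,r1:Add1,r2:Add2,r3:1,r4:5,r5:Mul1
c8: stall | r0:3,r1:Add1,r2:Add2,r3:1,r4:5,r5:Mul1
c9: CDB Mul1=21; issue MUL r5<-Mul1 | r0:3,r1:Add1,r2:Add2,r3:1,r4:5,r5:Mul1
c10: stall | r0:3,r1:Add1,r2:Add2,r3:1,r4:5,r5:Mul1
c11: stall | r0:3,r1:Add1,r2:Add2,r3:1,r4:5,r5:Mul1
c12: CDB Add1=22; stall | r0:3,r1:22,r2:Add2,r3:1,r4:5,r5:Mul1
c13: CDB Add2=26; stall | r0:3,r1:22,r2:26,r3:1,r4:5,r5:Mul1
c14: stall | r0:3,r1:22,r2:26,r3:1,r4:5,r5:Mul1
c15: stall | r0:3,r1:22,r2:26,r3:1,r4:5,r5:Mul1
c16: stall | r0:3,r1:22,r2:26,r3:1,r4:5,r5:Mul1

STATUS = TAG Mul1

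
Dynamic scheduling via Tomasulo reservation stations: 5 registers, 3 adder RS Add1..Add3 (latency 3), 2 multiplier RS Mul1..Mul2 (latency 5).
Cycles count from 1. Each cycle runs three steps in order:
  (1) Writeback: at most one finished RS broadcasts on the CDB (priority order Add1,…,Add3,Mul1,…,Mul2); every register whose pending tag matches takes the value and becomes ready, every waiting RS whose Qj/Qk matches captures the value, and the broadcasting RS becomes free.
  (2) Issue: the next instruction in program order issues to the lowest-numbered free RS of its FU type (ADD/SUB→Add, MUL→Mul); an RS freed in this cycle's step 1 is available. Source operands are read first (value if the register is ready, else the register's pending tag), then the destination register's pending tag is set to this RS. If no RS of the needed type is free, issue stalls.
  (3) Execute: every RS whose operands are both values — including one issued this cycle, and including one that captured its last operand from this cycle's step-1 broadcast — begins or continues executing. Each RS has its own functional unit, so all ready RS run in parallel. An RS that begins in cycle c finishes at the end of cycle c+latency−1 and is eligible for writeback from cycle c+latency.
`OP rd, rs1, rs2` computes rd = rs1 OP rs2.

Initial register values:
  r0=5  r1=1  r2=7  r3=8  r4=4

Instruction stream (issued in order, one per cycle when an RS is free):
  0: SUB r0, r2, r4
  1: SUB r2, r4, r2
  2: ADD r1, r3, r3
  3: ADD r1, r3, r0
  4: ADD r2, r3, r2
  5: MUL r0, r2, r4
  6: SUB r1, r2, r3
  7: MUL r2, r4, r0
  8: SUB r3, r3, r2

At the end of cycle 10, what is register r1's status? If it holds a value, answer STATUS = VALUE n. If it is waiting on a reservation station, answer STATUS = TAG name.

STATUS = TAG Add1

c1: issue SUB r0<-Add1 | r0:Add1,r1:1,r2:7,r3:8,r4:4
c2: issue SUB r2<-Add2 | r0:Add1,r1:1,r2:Add2,r3:8,r4:4
c3: issue ADD r1<-Add3 | r0:Add1,r1:Add3,r2:Add2,r3:8,r4:4
c4: CDB Add1=3; issue ADD r1<-Add1 | r0:3,r1:Add1,r2:Add2,r3:8,r4:4
c5: CDB Add2=-3; issue ADD r2<-Add2 | r0:3,r1:Add1,r2:Add2,r3:8,r4:4
c6: CDB Add3=16; issue MUL r0<-Mul1 | r0:Mul1,r1:Add1,r2:Add2,r3:8,r4:4
c7: CDB Add1=11; issue SUB r1<-Add1 | r0:Mul1,r1:Add1,r2:Add2,r3:8,r4:4
c8: CDB Add2=5; issue MUL r2<-Mul2 | r0:Mul1,r1:Add1,r2:Mul2,r3:8,r4:4
c9: issue SUB r3<-Add2 | r0:Mul1,r1:Add1,r2:Mul2,r3:Add2,r4:4
c10: - | r0:Mul1,r1:Add1,r2:Mul2,r3:Add2,r4:4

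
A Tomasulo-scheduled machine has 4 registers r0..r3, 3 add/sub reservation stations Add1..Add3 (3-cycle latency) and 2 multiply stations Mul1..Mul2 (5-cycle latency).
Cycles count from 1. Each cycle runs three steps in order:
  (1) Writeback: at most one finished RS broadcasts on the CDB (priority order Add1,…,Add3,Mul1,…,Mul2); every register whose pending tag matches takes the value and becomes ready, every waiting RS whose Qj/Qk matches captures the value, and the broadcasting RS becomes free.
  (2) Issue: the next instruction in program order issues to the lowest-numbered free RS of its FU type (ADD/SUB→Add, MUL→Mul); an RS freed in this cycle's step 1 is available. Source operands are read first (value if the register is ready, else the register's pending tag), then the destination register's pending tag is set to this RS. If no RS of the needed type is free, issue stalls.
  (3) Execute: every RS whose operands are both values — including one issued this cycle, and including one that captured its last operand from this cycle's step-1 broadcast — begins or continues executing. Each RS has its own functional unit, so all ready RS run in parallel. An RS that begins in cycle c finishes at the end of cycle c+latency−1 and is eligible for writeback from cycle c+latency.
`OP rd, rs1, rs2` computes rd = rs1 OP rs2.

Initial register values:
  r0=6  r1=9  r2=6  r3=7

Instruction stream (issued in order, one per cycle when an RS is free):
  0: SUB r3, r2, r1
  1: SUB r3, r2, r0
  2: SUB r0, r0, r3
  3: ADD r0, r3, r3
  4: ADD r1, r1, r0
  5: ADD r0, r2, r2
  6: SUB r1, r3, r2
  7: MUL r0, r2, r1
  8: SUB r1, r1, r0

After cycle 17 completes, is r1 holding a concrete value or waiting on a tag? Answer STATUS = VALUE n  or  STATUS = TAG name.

STATUS = TAG Add1

cycle 1: issue SUB r3<-Add1 // r0:6,r1:9,r2:6,r3:Add1
cycle 2: issue SUB r3<-Add2 // r0:6,r1:9,r2:6,r3:Add2
cycle 3: issue SUB r0<-Add3 // r0:Add3,r1:9,r2:6,r3:Add2
cycle 4: CDB Add1=-3; issue ADD r0<-Add1 // r0:Add1,r1:9,r2:6,r3:Add2
cycle 5: CDB Add2=0; issue ADD r1<-Add2 // r0:Add1,r1:Add2,r2:6,r3:0
cycle 6: stall // r0:Add1,r1:Add2,r2:6,r3:0
cycle 7: stall // r0:Add1,r1:Add2,r2:6,r3:0
cycle 8: CDB Add1=0; issue ADD r0<-Add1 // r0:Add1,r1:Add2,r2:6,r3:0
cycle 9: CDB Add3=6; issue SUB r1<-Add3 // r0:Add1,r1:Add3,r2:6,r3:0
cycle 10: issue MUL r0<-Mul1 // r0:Mul1,r1:Add3,r2:6,r3:0
cycle 11: CDB Add1=12; issue SUB r1<-Add1 // r0:Mul1,r1:Add1,r2:6,r3:0
cycle 12: CDB Add2=9 // r0:Mul1,r1:Add1,r2:6,r3:0
cycle 13: CDB Add3=-6 // r0:Mul1,r1:Add1,r2:6,r3:0
cycle 14: - // r0:Mul1,r1:Add1,r2:6,r3:0
cycle 15: - // r0:Mul1,r1:Add1,r2:6,r3:0
cycle 16: - // r0:Mul1,r1:Add1,r2:6,r3:0
cycle 17: - // r0:Mul1,r1:Add1,r2:6,r3:0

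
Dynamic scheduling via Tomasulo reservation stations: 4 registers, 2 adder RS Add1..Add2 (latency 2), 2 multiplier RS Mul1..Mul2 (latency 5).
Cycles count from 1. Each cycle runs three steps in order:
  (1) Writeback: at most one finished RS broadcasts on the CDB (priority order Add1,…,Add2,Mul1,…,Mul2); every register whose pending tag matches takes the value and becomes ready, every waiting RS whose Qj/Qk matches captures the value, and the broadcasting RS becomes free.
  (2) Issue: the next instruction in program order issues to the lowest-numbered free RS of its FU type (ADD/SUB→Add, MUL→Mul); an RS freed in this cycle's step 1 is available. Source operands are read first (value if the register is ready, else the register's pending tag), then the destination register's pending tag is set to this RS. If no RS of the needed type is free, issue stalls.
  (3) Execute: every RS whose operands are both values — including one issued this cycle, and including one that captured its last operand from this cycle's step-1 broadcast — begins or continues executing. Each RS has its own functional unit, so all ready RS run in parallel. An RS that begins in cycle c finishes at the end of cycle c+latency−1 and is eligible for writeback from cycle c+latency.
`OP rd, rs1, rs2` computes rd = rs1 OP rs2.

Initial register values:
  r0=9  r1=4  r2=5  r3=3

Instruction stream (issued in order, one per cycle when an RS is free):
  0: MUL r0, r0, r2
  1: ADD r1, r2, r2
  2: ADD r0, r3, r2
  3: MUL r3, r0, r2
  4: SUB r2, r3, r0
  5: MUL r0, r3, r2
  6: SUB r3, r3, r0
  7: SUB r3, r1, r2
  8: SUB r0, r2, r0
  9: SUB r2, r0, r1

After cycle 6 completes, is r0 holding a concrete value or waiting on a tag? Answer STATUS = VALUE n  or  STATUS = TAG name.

STATUS = TAG Mul1

cycle 1: issue MUL r0<-Mul1 // r0:Mul1,r1:4,r2:5,r3:3
cycle 2: issue ADD r1<-Add1 // r0:Mul1,r1:Add1,r2:5,r3:3
cycle 3: issue ADD r0<-Add2 // r0:Add2,r1:Add1,r2:5,r3:3
cycle 4: CDB Add1=10; issue MUL r3<-Mul2 // r0:Add2,r1:10,r2:5,r3:Mul2
cycle 5: CDB Add2=8; issue SUB r2<-Add1 // r0:8,r1:10,r2:Add1,r3:Mul2
cycle 6: CDB Mul1=45; issue MUL r0<-Mul1 // r0:Mul1,r1:10,r2:Add1,r3:Mul2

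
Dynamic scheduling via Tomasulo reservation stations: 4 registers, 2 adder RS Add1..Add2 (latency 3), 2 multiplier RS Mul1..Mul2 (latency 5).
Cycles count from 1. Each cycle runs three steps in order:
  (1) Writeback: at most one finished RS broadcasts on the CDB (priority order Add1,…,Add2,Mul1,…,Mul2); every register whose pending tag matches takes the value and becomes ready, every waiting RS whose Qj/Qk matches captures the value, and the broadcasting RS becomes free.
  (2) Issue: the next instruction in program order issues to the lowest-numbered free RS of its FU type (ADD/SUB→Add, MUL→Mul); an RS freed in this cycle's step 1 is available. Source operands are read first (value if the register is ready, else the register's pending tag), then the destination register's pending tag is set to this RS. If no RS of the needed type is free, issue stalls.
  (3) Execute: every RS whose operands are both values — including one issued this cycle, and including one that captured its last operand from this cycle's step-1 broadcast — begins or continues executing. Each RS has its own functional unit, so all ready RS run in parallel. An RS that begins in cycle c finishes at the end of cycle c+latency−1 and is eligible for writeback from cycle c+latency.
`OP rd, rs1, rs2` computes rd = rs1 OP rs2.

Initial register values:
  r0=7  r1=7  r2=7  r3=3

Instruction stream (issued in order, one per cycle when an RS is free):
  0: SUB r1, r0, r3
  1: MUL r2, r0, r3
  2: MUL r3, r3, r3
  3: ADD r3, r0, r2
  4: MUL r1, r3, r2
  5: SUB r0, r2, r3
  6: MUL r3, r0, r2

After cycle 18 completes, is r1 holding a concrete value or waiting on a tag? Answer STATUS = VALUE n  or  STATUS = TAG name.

STATUS = VALUE 588

  c1: issue SUB r1<-Add1  regs: r0:7,r1:Add1,r2:7,r3:3
  c2: issue MUL r2<-Mul1  regs: r0:7,r1:Add1,r2:Mul1,r3:3
  c3: issue MUL r3<-Mul2  regs: r0:7,r1:Add1,r2:Mul1,r3:Mul2
  c4: CDB Add1=4; issue ADD r3<-Add1  regs: r0:7,r1:4,r2:Mul1,r3:Add1
  c5: stall  regs: r0:7,r1:4,r2:Mul1,r3:Add1
  c6: stall  regs: r0:7,r1:4,r2:Mul1,r3:Add1
  c7: CDB Mul1=21; issue MUL r1<-Mul1  regs: r0:7,r1:Mul1,r2:21,r3:Add1
  c8: CDB Mul2=9; issue SUB r0<-Add2  regs: r0:Add2,r1:Mul1,r2:21,r3:Add1
  c9: issue MUL r3<-Mul2  regs: r0:Add2,r1:Mul1,r2:21,r3:Mul2
  c10: CDB Add1=28  regs: r0:Add2,r1:Mul1,r2:21,r3:Mul2
  c11: -  regs: r0:Add2,r1:Mul1,r2:21,r3:Mul2
  c12: -  regs: r0:Add2,r1:Mul1,r2:21,r3:Mul2
  c13: CDB Add2=-7  regs: r0:-7,r1:Mul1,r2:21,r3:Mul2
  c14: -  regs: r0:-7,r1:Mul1,r2:21,r3:Mul2
  c15: CDB Mul1=588  regs: r0:-7,r1:588,r2:21,r3:Mul2
  c16: -  regs: r0:-7,r1:588,r2:21,r3:Mul2
  c17: -  regs: r0:-7,r1:588,r2:21,r3:Mul2
  c18: CDB Mul2=-147  regs: r0:-7,r1:588,r2:21,r3:-147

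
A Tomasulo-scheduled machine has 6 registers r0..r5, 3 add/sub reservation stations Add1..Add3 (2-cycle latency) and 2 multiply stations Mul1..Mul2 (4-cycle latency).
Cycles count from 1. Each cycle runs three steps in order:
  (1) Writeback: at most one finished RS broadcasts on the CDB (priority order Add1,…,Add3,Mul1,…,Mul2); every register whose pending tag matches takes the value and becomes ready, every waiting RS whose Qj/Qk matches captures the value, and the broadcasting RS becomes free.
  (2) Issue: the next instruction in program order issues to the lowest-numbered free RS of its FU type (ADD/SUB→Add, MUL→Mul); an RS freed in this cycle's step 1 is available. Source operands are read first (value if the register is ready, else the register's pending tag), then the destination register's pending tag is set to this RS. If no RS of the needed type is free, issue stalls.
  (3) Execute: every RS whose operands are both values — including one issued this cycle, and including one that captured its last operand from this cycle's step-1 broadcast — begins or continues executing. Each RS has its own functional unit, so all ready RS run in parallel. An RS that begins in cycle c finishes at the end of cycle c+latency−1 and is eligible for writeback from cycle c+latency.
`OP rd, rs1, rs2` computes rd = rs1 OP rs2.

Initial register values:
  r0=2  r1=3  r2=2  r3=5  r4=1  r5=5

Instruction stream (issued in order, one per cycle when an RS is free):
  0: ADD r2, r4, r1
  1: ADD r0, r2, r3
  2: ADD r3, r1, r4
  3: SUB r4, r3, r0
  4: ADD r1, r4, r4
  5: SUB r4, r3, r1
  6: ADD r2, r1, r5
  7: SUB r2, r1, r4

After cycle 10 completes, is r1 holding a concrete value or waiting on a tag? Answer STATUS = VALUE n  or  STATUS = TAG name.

cycle 1: issue ADD r2<-Add1 // r0:2,r1:3,r2:Add1,r3:5,r4:1,r5:5
cycle 2: issue ADD r0<-Add2 // r0:Add2,r1:3,r2:Add1,r3:5,r4:1,r5:5
cycle 3: CDB Add1=4; issue ADD r3<-Add1 // r0:Add2,r1:3,r2:4,r3:Add1,r4:1,r5:5
cycle 4: issue SUB r4<-Add3 // r0:Add2,r1:3,r2:4,r3:Add1,r4:Add3,r5:5
cycle 5: CDB Add1=4; issue ADD r1<-Add1 // r0:Add2,r1:Add1,r2:4,r3:4,r4:Add3,r5:5
cycle 6: CDB Add2=9; issue SUB r4<-Add2 // r0:9,r1:Add1,r2:4,r3:4,r4:Add2,r5:5
cycle 7: stall // r0:9,r1:Add1,r2:4,r3:4,r4:Add2,r5:5
cycle 8: CDB Add3=-5; issue ADD r2<-Add3 // r0:9,r1:Add1,r2:Add3,r3:4,r4:Add2,r5:5
cycle 9: stall // r0:9,r1:Add1,r2:Add3,r3:4,r4:Add2,r5:5
cycle 10: CDB Add1=-10; issue SUB r2<-Add1 // r0:9,r1:-10,r2:Add1,r3:4,r4:Add2,r5:5

STATUS = VALUE -10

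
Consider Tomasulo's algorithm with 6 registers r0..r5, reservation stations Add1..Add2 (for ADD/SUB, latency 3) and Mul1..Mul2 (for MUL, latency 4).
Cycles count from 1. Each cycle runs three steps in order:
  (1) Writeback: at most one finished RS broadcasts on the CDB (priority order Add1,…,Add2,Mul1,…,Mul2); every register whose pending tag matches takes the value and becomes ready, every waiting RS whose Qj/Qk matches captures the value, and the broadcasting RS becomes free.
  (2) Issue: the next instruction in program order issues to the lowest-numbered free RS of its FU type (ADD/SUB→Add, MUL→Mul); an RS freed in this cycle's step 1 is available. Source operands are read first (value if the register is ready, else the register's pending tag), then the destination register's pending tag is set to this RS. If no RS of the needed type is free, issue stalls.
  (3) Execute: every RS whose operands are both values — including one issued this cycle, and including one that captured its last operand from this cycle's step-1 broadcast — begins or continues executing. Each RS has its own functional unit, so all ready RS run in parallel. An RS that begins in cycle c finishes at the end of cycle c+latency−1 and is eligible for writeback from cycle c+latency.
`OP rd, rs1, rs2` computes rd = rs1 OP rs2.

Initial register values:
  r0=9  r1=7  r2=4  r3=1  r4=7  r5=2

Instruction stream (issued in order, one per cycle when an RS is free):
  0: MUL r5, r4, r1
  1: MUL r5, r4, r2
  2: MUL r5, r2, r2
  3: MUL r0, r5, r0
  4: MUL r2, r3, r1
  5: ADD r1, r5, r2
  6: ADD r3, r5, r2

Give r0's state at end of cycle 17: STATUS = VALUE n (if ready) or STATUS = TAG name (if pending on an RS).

STATUS = VALUE 144

  c1: issue MUL r5<-Mul1  regs: r0:9,r1:7,r2:4,r3:1,r4:7,r5:Mul1
  c2: issue MUL r5<-Mul2  regs: r0:9,r1:7,r2:4,r3:1,r4:7,r5:Mul2
  c3: stall  regs: r0:9,r1:7,r2:4,r3:1,r4:7,r5:Mul2
  c4: stall  regs: r0:9,r1:7,r2:4,r3:1,r4:7,r5:Mul2
  c5: CDB Mul1=49; issue MUL r5<-Mul1  regs: r0:9,r1:7,r2:4,r3:1,r4:7,r5:Mul1
  c6: CDB Mul2=28; issue MUL r0<-Mul2  regs: r0:Mul2,r1:7,r2:4,r3:1,r4:7,r5:Mul1
  c7: stall  regs: r0:Mul2,r1:7,r2:4,r3:1,r4:7,r5:Mul1
  c8: stall  regs: r0:Mul2,r1:7,r2:4,r3:1,r4:7,r5:Mul1
  c9: CDB Mul1=16; issue MUL r2<-Mul1  regs: r0:Mul2,r1:7,r2:Mul1,r3:1,r4:7,r5:16
  c10: issue ADD r1<-Add1  regs: r0:Mul2,r1:Add1,r2:Mul1,r3:1,r4:7,r5:16
  c11: issue ADD r3<-Add2  regs: r0:Mul2,r1:Add1,r2:Mul1,r3:Add2,r4:7,r5:16
  c12: -  regs: r0:Mul2,r1:Add1,r2:Mul1,r3:Add2,r4:7,r5:16
  c13: CDB Mul1=7  regs: r0:Mul2,r1:Add1,r2:7,r3:Add2,r4:7,r5:16
  c14: CDB Mul2=144  regs: r0:144,r1:Add1,r2:7,r3:Add2,r4:7,r5:16
  c15: -  regs: r0:144,r1:Add1,r2:7,r3:Add2,r4:7,r5:16
  c16: CDB Add1=23  regs: r0:144,r1:23,r2:7,r3:Add2,r4:7,r5:16
  c17: CDB Add2=23  regs: r0:144,r1:23,r2:7,r3:23,r4:7,r5:16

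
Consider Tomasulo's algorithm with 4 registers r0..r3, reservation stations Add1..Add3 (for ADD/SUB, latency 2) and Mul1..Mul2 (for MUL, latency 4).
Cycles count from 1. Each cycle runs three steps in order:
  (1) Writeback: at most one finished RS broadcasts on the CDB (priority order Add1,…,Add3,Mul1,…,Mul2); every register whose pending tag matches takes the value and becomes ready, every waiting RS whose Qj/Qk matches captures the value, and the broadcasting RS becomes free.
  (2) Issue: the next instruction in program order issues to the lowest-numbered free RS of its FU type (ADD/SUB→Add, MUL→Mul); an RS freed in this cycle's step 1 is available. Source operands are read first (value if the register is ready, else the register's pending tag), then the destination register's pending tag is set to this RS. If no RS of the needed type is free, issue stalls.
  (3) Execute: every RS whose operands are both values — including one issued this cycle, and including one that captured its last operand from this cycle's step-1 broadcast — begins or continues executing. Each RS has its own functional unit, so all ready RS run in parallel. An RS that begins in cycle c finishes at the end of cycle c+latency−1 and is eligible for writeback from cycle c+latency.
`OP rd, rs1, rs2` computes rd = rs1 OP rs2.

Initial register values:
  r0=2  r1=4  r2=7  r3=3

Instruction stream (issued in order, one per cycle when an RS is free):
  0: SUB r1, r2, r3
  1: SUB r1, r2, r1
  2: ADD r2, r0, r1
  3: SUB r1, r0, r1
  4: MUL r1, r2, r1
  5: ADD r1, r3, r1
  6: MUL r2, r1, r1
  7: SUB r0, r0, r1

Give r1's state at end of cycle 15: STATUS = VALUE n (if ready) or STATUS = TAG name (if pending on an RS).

STATUS = VALUE -2

c1: issue SUB r1<-Add1 | r0:2,r1:Add1,r2:7,r3:3
c2: issue SUB r1<-Add2 | r0:2,r1:Add2,r2:7,r3:3
c3: CDB Add1=4; issue ADD r2<-Add1 | r0:2,r1:Add2,r2:Add1,r3:3
c4: issue SUB r1<-Add3 | r0:2,r1:Add3,r2:Add1,r3:3
c5: CDB Add2=3; issue MUL r1<-Mul1 | r0:2,r1:Mul1,r2:Add1,r3:3
c6: issue ADD r1<-Add2 | r0:2,r1:Add2,r2:Add1,r3:3
c7: CDB Add1=5; issue MUL r2<-Mul2 | r0:2,r1:Add2,r2:Mul2,r3:3
c8: CDB Add3=-1; issue SUB r0<-Add1 | r0:Add1,r1:Add2,r2:Mul2,r3:3
c9: - | r0:Add1,r1:Add2,r2:Mul2,r3:3
c10: - | r0:Add1,r1:Add2,r2:Mul2,r3:3
c11: - | r0:Add1,r1:Add2,r2:Mul2,r3:3
c12: CDB Mul1=-5 | r0:Add1,r1:Add2,r2:Mul2,r3:3
c13: - | r0:Add1,r1:Add2,r2:Mul2,r3:3
c14: CDB Add2=-2 | r0:Add1,r1:-2,r2:Mul2,r3:3
c15: - | r0:Add1,r1:-2,r2:Mul2,r3:3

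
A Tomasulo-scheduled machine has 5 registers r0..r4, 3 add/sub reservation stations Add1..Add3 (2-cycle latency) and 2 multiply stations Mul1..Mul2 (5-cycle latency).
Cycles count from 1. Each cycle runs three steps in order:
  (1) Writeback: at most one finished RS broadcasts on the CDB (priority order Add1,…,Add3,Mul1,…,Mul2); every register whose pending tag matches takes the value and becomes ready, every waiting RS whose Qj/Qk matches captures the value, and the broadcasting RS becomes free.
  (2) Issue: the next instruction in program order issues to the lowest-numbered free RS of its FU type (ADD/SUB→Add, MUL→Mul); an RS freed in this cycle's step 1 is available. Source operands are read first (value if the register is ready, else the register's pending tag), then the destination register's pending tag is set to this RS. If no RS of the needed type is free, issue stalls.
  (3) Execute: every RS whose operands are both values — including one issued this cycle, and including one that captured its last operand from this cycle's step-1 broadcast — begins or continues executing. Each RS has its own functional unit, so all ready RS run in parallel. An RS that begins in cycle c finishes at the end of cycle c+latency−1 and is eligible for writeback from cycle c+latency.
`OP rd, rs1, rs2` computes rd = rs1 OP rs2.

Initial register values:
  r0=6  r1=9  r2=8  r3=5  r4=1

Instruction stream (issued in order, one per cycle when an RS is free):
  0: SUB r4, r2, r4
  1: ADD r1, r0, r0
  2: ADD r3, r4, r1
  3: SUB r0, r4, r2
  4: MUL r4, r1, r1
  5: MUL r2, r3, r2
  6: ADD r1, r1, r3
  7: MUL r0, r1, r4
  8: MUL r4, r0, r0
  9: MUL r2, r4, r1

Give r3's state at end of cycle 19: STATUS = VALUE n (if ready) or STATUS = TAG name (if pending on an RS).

  c1: issue SUB r4<-Add1  regs: r0:6,r1:9,r2:8,r3:5,r4:Add1
  c2: issue ADD r1<-Add2  regs: r0:6,r1:Add2,r2:8,r3:5,r4:Add1
  c3: CDB Add1=7; issue ADD r3<-Add1  regs: r0:6,r1:Add2,r2:8,r3:Add1,r4:7
  c4: CDB Add2=12; issue SUB r0<-Add2  regs: r0:Add2,r1:12,r2:8,r3:Add1,r4:7
  c5: issue MUL r4<-Mul1  regs: r0:Add2,r1:12,r2:8,r3:Add1,r4:Mul1
  c6: CDB Add1=19; issue MUL r2<-Mul2  regs: r0:Add2,r1:12,r2:Mul2,r3:19,r4:Mul1
  c7: CDB Add2=-1; issue ADD r1<-Add1  regs: r0:-1,r1:Add1,r2:Mul2,r3:19,r4:Mul1
  c8: stall  regs: r0:-1,r1:Add1,r2:Mul2,r3:19,r4:Mul1
  c9: CDB Add1=31; stall  regs: r0:-1,r1:31,r2:Mul2,r3:19,r4:Mul1
  c10: CDB Mul1=144; issue MUL r0<-Mul1  regs: r0:Mul1,r1:31,r2:Mul2,r3:19,r4:144
  c11: CDB Mul2=152; issue MUL r4<-Mul2  regs: r0:Mul1,r1:31,r2:152,r3:19,r4:Mul2
  c12: stall  regs: r0:Mul1,r1:31,r2:152,r3:19,r4:Mul2
  c13: stall  regs: r0:Mul1,r1:31,r2:152,r3:19,r4:Mul2
  c14: stall  regs: r0:Mul1,r1:31,r2:152,r3:19,r4:Mul2
  c15: CDB Mul1=4464; issue MUL r2<-Mul1  regs: r0:4464,r1:31,r2:Mul1,r3:19,r4:Mul2
  c16: -  regs: r0:4464,r1:31,r2:Mul1,r3:19,r4:Mul2
  c17: -  regs: r0:4464,r1:31,r2:Mul1,r3:19,r4:Mul2
  c18: -  regs: r0:4464,r1:31,r2:Mul1,r3:19,r4:Mul2
  c19: -  regs: r0:4464,r1:31,r2:Mul1,r3:19,r4:Mul2

STATUS = VALUE 19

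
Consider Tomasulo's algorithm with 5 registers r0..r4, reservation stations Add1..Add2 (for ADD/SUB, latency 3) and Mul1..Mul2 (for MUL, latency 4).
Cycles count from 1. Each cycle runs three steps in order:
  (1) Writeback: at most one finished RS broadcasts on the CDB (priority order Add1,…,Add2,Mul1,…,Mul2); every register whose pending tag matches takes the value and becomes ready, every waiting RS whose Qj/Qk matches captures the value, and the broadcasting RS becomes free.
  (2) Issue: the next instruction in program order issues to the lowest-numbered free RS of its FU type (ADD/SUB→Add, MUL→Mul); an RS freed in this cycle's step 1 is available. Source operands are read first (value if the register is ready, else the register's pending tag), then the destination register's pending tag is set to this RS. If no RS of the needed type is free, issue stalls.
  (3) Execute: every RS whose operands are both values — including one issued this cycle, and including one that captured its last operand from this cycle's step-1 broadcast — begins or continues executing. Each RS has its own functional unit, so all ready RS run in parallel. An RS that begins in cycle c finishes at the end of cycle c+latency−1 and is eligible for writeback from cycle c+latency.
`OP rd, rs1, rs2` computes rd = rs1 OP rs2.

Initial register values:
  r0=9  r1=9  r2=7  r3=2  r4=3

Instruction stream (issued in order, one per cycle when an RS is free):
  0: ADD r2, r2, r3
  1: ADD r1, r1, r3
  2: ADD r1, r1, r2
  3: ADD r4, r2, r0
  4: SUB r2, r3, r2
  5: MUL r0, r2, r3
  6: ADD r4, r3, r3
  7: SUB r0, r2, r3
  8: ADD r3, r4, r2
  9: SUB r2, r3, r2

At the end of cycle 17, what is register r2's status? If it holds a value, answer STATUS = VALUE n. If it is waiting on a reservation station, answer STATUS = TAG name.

STATUS = TAG Add1

  c1: issue ADD r2<-Add1  regs: r0:9,r1:9,r2:Add1,r3:2,r4:3
  c2: issue ADD r1<-Add2  regs: r0:9,r1:Add2,r2:Add1,r3:2,r4:3
  c3: stall  regs: r0:9,r1:Add2,r2:Add1,r3:2,r4:3
  c4: CDB Add1=9; issue ADD r1<-Add1  regs: r0:9,r1:Add1,r2:9,r3:2,r4:3
  c5: CDB Add2=11; issue ADD r4<-Add2  regs: r0:9,r1:Add1,r2:9,r3:2,r4:Add2
  c6: stall  regs: r0:9,r1:Add1,r2:9,r3:2,r4:Add2
  c7: stall  regs: r0:9,r1:Add1,r2:9,r3:2,r4:Add2
  c8: CDB Add1=20; issue SUB r2<-Add1  regs: r0:9,r1:20,r2:Add1,r3:2,r4:Add2
  c9: CDB Add2=18; issue MUL r0<-Mul1  regs: r0:Mul1,r1:20,r2:Add1,r3:2,r4:18
  c10: issue ADD r4<-Add2  regs: r0:Mul1,r1:20,r2:Add1,r3:2,r4:Add2
  c11: CDB Add1=-7; issue SUB r0<-Add1  regs: r0:Add1,r1:20,r2:-7,r3:2,r4:Add2
  c12: stall  regs: r0:Add1,r1:20,r2:-7,r3:2,r4:Add2
  c13: CDB Add2=4; issue ADD r3<-Add2  regs: r0:Add1,r1:20,r2:-7,r3:Add2,r4:4
  c14: CDB Add1=-9; issue SUB r2<-Add1  regs: r0:-9,r1:20,r2:Add1,r3:Add2,r4:4
  c15: CDB Mul1=-14  regs: r0:-9,r1:20,r2:Add1,r3:Add2,r4:4
  c16: CDB Add2=-3  regs: r0:-9,r1:20,r2:Add1,r3:-3,r4:4
  c17: -  regs: r0:-9,r1:20,r2:Add1,r3:-3,r4:4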